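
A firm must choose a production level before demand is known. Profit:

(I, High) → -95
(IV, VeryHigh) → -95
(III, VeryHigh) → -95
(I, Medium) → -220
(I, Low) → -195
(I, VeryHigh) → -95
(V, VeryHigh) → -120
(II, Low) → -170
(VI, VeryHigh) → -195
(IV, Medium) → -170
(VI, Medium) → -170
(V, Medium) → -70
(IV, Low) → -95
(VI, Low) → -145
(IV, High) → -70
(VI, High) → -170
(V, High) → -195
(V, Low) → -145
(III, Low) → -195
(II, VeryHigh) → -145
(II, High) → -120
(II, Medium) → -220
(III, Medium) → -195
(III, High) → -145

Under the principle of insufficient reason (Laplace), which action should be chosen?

Row averages: I=-151.25, II=-163.75, III=-157.5, IV=-107.5, V=-132.5, VI=-170
Highest average = -107.5 → IV.

IV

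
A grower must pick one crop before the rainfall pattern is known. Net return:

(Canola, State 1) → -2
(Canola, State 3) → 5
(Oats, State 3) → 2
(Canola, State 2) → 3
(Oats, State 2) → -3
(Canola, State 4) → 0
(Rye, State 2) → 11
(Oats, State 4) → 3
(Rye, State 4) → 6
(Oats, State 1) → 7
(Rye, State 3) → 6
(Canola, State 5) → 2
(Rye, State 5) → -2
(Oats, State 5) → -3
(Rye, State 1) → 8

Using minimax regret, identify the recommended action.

Column bests: State 1=8, State 2=11, State 3=6, State 4=6, State 5=2.
Oats regrets: 1, 14, 4, 3, 5 → max 14
Rye regrets: 0, 0, 0, 0, 4 → max 4
Canola regrets: 10, 8, 1, 6, 0 → max 10
Smallest max regret = 4 → Rye.

Rye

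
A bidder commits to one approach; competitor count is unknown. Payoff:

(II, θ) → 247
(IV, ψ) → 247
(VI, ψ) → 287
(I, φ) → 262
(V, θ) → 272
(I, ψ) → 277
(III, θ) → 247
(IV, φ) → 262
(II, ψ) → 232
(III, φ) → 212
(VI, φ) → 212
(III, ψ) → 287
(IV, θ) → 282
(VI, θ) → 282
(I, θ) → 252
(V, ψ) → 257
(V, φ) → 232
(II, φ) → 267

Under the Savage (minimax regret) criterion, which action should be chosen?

I

Column bests: θ=282, φ=267, ψ=287.
I regrets: 30, 5, 10 → max 30
II regrets: 35, 0, 55 → max 55
III regrets: 35, 55, 0 → max 55
IV regrets: 0, 5, 40 → max 40
V regrets: 10, 35, 30 → max 35
VI regrets: 0, 55, 0 → max 55
Smallest max regret = 30 → I.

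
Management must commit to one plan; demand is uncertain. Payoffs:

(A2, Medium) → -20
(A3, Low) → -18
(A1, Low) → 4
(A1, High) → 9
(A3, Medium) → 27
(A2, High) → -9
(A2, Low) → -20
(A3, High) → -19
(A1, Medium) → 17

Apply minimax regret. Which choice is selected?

A1

Column bests: Low=4, Medium=27, High=9.
A1 regrets: 0, 10, 0 → max 10
A2 regrets: 24, 47, 18 → max 47
A3 regrets: 22, 0, 28 → max 28
Smallest max regret = 10 → A1.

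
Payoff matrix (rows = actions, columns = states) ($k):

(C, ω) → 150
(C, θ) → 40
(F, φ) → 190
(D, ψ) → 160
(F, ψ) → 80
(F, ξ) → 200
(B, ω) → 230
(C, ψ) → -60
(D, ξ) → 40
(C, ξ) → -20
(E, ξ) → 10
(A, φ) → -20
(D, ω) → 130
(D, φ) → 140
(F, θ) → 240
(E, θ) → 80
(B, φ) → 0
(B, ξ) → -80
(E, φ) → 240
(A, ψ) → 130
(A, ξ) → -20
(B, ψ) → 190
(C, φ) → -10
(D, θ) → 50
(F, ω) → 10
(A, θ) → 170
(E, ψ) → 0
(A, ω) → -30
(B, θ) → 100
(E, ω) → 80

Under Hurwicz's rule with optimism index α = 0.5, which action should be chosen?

F

A: 0.5·170 + 0.5·(-30) = 70
B: 0.5·230 + 0.5·(-80) = 75
C: 0.5·150 + 0.5·(-60) = 45
D: 0.5·160 + 0.5·40 = 100
E: 0.5·240 + 0.5·0 = 120
F: 0.5·240 + 0.5·10 = 125
Highest Hurwicz score = 125 → F.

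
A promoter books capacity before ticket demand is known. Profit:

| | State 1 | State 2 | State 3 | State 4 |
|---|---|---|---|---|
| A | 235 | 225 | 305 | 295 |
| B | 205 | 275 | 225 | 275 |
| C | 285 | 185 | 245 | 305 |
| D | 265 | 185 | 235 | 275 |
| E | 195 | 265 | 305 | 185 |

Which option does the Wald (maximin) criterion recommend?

A

Row minima: A=225, B=205, C=185, D=185, E=185
Best worst-case = 225 → A.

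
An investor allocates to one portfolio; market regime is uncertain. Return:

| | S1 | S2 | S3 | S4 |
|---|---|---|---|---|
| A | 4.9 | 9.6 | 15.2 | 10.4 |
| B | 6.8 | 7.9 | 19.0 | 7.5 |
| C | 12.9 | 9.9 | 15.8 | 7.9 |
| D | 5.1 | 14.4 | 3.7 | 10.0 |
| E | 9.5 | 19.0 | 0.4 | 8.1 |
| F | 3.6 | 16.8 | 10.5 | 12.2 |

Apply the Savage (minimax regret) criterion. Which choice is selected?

C

Column bests: S1=12.9, S2=19.0, S3=19.0, S4=12.2.
A regrets: 8.0, 9.4, 3.8, 1.8 → max 9.4
B regrets: 6.1, 11.1, 0.0, 4.7 → max 11.1
C regrets: 0.0, 9.1, 3.2, 4.3 → max 9.1
D regrets: 7.8, 4.6, 15.3, 2.2 → max 15.3
E regrets: 3.4, 0.0, 18.6, 4.1 → max 18.6
F regrets: 9.3, 2.2, 8.5, 0.0 → max 9.3
Smallest max regret = 9.1 → C.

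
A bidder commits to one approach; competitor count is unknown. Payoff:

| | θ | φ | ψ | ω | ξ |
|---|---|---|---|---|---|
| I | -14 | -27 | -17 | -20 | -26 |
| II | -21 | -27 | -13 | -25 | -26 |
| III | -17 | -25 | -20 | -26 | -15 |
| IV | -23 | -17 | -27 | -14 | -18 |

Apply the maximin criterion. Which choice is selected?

III

Row minima: I=-27, II=-27, III=-26, IV=-27
Best worst-case = -26 → III.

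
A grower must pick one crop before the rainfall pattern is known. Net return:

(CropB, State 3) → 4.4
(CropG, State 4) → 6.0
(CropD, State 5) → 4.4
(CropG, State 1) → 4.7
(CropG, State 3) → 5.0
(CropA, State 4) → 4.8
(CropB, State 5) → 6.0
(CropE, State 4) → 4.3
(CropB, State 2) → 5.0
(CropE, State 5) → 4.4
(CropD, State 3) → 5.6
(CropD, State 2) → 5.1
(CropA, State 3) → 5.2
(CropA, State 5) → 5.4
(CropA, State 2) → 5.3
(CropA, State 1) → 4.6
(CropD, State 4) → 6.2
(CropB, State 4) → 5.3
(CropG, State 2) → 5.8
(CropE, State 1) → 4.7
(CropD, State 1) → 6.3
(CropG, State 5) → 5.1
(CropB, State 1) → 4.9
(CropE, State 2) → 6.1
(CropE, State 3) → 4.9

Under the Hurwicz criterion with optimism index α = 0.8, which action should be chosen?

CropD

CropD: 0.8·6.3 + 0.2·4.4 = 5.92
CropA: 0.8·5.4 + 0.2·4.6 = 5.24
CropG: 0.8·6.0 + 0.2·4.7 = 5.74
CropE: 0.8·6.1 + 0.2·4.3 = 5.74
CropB: 0.8·6.0 + 0.2·4.4 = 5.68
Highest Hurwicz score = 5.92 → CropD.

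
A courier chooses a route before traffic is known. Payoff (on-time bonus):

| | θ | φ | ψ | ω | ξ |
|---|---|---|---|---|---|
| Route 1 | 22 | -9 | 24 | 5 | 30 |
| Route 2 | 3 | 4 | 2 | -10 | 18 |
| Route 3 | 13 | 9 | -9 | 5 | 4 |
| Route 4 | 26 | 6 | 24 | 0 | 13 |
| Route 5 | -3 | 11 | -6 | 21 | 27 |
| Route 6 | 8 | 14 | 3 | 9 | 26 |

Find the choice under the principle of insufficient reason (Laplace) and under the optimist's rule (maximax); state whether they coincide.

laplace → Route 1; maximax → Route 1 (agree)

Row averages: Route 1=14.4, Route 2=3.4, Route 3=4.4, Route 4=13.8, Route 5=10, Route 6=12
Highest average = 14.4 → Route 1.
Row maxima: Route 1=30, Route 2=18, Route 3=13, Route 4=26, Route 5=27, Route 6=26
Best best-case = 30 → Route 1.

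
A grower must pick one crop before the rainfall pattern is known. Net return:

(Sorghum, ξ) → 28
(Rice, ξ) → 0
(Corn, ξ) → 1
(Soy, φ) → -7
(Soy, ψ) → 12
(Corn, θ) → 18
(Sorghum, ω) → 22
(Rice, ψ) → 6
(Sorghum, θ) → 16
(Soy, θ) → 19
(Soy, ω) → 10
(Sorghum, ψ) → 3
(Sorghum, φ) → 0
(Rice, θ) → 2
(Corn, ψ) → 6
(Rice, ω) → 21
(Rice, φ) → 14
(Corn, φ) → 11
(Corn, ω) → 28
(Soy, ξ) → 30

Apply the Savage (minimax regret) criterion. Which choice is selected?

Sorghum

Column bests: θ=19, φ=14, ψ=12, ω=28, ξ=30.
Sorghum regrets: 3, 14, 9, 6, 2 → max 14
Corn regrets: 1, 3, 6, 0, 29 → max 29
Soy regrets: 0, 21, 0, 18, 0 → max 21
Rice regrets: 17, 0, 6, 7, 30 → max 30
Smallest max regret = 14 → Sorghum.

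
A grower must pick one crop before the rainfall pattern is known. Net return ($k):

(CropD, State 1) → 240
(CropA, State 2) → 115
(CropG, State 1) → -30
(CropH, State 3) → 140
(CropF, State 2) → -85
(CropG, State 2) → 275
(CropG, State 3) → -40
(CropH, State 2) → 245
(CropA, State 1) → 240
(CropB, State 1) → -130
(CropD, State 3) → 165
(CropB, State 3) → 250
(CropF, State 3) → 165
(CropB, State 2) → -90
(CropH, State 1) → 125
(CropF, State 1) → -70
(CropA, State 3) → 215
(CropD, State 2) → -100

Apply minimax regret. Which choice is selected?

Column bests: State 1=240, State 2=275, State 3=250.
CropB regrets: 370, 365, 0 → max 370
CropA regrets: 0, 160, 35 → max 160
CropG regrets: 270, 0, 290 → max 290
CropD regrets: 0, 375, 85 → max 375
CropF regrets: 310, 360, 85 → max 360
CropH regrets: 115, 30, 110 → max 115
Smallest max regret = 115 → CropH.

CropH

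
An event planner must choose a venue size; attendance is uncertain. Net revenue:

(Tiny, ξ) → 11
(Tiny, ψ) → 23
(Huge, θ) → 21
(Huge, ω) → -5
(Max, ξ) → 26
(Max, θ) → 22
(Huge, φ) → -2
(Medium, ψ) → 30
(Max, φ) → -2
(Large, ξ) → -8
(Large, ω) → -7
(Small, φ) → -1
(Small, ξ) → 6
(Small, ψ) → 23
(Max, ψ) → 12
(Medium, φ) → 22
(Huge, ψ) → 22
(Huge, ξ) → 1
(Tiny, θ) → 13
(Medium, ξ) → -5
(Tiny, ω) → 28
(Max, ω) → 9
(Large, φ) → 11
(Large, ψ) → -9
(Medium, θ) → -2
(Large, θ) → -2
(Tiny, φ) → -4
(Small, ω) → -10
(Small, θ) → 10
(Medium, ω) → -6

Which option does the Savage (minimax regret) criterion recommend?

Column bests: θ=22, φ=22, ψ=30, ω=28, ξ=26.
Tiny regrets: 9, 26, 7, 0, 15 → max 26
Small regrets: 12, 23, 7, 38, 20 → max 38
Medium regrets: 24, 0, 0, 34, 31 → max 34
Large regrets: 24, 11, 39, 35, 34 → max 39
Huge regrets: 1, 24, 8, 33, 25 → max 33
Max regrets: 0, 24, 18, 19, 0 → max 24
Smallest max regret = 24 → Max.

Max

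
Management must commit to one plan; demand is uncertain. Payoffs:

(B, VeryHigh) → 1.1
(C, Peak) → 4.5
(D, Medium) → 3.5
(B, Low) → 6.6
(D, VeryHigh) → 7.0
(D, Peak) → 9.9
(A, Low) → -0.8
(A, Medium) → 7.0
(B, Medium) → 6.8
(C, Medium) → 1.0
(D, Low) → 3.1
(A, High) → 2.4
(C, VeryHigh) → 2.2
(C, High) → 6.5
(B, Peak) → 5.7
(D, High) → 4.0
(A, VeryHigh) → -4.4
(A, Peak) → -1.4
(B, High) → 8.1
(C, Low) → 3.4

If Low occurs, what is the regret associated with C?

3.2

Best payoff under Low is 6.6.
Regret = 6.6 − 3.4 = 3.2.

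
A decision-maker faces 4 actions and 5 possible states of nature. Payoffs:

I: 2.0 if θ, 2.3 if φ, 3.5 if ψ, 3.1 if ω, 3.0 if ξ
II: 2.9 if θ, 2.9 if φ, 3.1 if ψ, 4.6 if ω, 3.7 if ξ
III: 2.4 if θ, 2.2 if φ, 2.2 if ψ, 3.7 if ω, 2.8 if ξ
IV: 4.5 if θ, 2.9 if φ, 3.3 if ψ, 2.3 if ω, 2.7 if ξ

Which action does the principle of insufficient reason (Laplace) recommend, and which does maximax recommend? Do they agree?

laplace → II; maximax → II (agree)

Row averages: I=2.78, II=3.44, III=2.66, IV=3.14
Highest average = 3.44 → II.
Row maxima: I=3.5, II=4.6, III=3.7, IV=4.5
Best best-case = 4.6 → II.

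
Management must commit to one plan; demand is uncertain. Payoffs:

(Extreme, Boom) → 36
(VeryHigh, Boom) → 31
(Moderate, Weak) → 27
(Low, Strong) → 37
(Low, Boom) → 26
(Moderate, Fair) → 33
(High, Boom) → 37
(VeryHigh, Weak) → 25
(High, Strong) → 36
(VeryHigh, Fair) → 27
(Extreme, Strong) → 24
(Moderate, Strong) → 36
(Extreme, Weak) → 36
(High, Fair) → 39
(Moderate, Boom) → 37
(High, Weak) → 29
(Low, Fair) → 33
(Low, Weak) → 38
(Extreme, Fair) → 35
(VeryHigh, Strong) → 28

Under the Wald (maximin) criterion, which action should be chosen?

Row minima: Low=26, Moderate=27, High=29, VeryHigh=25, Extreme=24
Best worst-case = 29 → High.

High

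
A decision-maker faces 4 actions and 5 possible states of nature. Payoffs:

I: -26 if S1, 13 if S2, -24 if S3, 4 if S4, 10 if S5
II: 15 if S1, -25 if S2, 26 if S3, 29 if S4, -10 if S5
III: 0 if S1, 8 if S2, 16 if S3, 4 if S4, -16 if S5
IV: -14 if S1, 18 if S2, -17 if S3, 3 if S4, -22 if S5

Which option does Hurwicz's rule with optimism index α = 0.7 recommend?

I: 0.7·13 + 0.3·(-26) = 1.3
II: 0.7·29 + 0.3·(-25) = 12.8
III: 0.7·16 + 0.3·(-16) = 6.4
IV: 0.7·18 + 0.3·(-22) = 6
Highest Hurwicz score = 12.8 → II.

II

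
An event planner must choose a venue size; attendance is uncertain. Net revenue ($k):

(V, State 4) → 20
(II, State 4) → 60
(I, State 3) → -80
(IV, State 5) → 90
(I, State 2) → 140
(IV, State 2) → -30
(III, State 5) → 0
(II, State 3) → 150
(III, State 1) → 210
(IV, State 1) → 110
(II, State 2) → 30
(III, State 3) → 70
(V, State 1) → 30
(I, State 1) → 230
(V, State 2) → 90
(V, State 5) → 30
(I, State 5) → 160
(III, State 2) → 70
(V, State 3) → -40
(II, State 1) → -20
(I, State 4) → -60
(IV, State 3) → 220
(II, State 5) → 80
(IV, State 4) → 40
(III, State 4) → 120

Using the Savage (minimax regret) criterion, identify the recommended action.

III

Column bests: State 1=230, State 2=140, State 3=220, State 4=120, State 5=160.
I regrets: 0, 0, 300, 180, 0 → max 300
II regrets: 250, 110, 70, 60, 80 → max 250
III regrets: 20, 70, 150, 0, 160 → max 160
IV regrets: 120, 170, 0, 80, 70 → max 170
V regrets: 200, 50, 260, 100, 130 → max 260
Smallest max regret = 160 → III.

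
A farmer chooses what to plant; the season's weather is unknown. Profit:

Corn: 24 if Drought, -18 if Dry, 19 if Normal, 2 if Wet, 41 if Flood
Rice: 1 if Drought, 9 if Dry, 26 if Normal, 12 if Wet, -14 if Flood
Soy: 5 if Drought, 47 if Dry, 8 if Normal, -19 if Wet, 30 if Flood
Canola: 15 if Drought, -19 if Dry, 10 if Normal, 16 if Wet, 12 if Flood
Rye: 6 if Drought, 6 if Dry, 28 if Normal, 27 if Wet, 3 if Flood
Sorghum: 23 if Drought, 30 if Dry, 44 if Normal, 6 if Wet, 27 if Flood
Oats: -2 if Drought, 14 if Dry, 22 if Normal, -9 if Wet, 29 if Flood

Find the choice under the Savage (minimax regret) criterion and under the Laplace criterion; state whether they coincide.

minimax regret → Sorghum; laplace → Sorghum (agree)

Column bests: Drought=24, Dry=47, Normal=44, Wet=27, Flood=41.
Corn regrets: 0, 65, 25, 25, 0 → max 65
Rice regrets: 23, 38, 18, 15, 55 → max 55
Soy regrets: 19, 0, 36, 46, 11 → max 46
Canola regrets: 9, 66, 34, 11, 29 → max 66
Rye regrets: 18, 41, 16, 0, 38 → max 41
Sorghum regrets: 1, 17, 0, 21, 14 → max 21
Oats regrets: 26, 33, 22, 36, 12 → max 36
Smallest max regret = 21 → Sorghum.
Row averages: Corn=13.6, Rice=6.8, Soy=14.2, Canola=6.8, Rye=14, Sorghum=26, Oats=10.8
Highest average = 26 → Sorghum.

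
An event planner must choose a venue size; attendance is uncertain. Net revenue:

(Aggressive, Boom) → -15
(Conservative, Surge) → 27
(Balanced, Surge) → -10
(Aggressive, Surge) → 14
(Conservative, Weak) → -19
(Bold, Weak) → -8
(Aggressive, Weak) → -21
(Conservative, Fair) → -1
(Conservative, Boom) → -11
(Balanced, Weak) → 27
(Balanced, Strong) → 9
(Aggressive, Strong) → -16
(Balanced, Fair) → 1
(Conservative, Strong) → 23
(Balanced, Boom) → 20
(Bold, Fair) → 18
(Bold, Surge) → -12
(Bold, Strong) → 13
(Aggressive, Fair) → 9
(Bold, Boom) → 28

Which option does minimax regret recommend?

Column bests: Weak=27, Fair=18, Strong=23, Boom=28, Surge=27.
Conservative regrets: 46, 19, 0, 39, 0 → max 46
Balanced regrets: 0, 17, 14, 8, 37 → max 37
Aggressive regrets: 48, 9, 39, 43, 13 → max 48
Bold regrets: 35, 0, 10, 0, 39 → max 39
Smallest max regret = 37 → Balanced.

Balanced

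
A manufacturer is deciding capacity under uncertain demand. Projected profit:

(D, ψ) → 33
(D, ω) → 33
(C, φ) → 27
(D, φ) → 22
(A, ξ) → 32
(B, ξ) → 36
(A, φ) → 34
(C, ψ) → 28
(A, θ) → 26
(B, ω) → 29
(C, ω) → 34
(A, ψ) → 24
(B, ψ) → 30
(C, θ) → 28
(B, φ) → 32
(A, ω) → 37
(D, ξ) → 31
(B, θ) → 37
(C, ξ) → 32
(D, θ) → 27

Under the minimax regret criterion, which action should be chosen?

B

Column bests: θ=37, φ=34, ψ=33, ω=37, ξ=36.
A regrets: 11, 0, 9, 0, 4 → max 11
B regrets: 0, 2, 3, 8, 0 → max 8
C regrets: 9, 7, 5, 3, 4 → max 9
D regrets: 10, 12, 0, 4, 5 → max 12
Smallest max regret = 8 → B.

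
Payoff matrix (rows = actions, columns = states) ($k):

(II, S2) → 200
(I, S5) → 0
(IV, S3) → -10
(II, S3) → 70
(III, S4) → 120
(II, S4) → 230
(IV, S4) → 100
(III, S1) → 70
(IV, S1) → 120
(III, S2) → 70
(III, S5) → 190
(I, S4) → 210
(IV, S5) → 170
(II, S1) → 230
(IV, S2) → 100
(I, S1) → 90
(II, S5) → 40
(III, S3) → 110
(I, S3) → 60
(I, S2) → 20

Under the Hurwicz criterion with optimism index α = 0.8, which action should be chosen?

I: 0.8·210 + 0.2·0 = 168
II: 0.8·230 + 0.2·40 = 192
III: 0.8·190 + 0.2·70 = 166
IV: 0.8·170 + 0.2·(-10) = 134
Highest Hurwicz score = 192 → II.

II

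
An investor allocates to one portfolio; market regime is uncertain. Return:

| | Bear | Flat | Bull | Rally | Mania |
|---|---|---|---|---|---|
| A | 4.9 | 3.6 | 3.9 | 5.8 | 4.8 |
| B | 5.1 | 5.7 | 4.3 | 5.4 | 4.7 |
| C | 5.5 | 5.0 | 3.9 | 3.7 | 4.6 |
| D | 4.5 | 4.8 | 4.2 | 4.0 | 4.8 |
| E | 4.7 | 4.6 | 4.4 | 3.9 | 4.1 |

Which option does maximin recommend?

B

Row minima: A=3.6, B=4.3, C=3.7, D=4.0, E=3.9
Best worst-case = 4.3 → B.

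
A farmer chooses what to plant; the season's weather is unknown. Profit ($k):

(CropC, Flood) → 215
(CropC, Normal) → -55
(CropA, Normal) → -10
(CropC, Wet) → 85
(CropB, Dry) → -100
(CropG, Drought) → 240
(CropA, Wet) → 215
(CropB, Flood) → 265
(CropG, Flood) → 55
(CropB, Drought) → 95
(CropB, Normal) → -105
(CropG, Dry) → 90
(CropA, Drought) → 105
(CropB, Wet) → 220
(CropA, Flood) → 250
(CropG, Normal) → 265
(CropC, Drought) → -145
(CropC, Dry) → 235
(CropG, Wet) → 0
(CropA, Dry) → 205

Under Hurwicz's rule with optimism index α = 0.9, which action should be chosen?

CropA: 0.9·250 + 0.1·(-10) = 224
CropC: 0.9·235 + 0.1·(-145) = 197
CropG: 0.9·265 + 0.1·0 = 238.5
CropB: 0.9·265 + 0.1·(-105) = 228
Highest Hurwicz score = 238.5 → CropG.

CropG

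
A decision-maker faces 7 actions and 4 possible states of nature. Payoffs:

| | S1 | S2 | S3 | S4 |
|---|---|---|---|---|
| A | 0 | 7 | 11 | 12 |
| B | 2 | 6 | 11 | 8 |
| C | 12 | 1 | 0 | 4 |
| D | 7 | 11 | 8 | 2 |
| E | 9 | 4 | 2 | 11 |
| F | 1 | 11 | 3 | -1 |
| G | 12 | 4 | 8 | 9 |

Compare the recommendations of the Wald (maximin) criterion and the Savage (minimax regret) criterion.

maximin → G; minimax regret → G (agree)

Row minima: A=0, B=2, C=0, D=2, E=2, F=-1, G=4
Best worst-case = 4 → G.
Column bests: S1=12, S2=11, S3=11, S4=12.
A regrets: 12, 4, 0, 0 → max 12
B regrets: 10, 5, 0, 4 → max 10
C regrets: 0, 10, 11, 8 → max 11
D regrets: 5, 0, 3, 10 → max 10
E regrets: 3, 7, 9, 1 → max 9
F regrets: 11, 0, 8, 13 → max 13
G regrets: 0, 7, 3, 3 → max 7
Smallest max regret = 7 → G.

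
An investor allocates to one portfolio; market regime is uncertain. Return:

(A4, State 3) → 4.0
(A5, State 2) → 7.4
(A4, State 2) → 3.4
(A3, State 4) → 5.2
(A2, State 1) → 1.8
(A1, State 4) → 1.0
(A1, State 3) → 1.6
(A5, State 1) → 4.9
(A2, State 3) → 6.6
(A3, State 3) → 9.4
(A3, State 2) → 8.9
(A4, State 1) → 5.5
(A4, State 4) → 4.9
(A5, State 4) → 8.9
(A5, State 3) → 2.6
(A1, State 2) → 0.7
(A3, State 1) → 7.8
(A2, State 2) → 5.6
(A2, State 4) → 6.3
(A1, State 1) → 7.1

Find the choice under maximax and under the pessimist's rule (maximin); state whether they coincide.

Row maxima: A1=7.1, A2=6.6, A3=9.4, A4=5.5, A5=8.9
Best best-case = 9.4 → A3.
Row minima: A1=0.7, A2=1.8, A3=5.2, A4=3.4, A5=2.6
Best worst-case = 5.2 → A3.

maximax → A3; maximin → A3 (agree)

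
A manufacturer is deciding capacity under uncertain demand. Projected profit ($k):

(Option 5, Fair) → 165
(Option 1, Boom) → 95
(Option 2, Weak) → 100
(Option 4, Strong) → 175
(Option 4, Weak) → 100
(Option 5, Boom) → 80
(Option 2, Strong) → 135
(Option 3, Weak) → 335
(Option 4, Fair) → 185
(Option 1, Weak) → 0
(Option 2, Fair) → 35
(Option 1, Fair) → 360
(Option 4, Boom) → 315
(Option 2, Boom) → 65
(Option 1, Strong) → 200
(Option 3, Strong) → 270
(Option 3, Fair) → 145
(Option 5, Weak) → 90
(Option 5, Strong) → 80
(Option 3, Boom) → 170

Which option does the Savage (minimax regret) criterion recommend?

Option 3

Column bests: Weak=335, Fair=360, Strong=270, Boom=315.
Option 1 regrets: 335, 0, 70, 220 → max 335
Option 2 regrets: 235, 325, 135, 250 → max 325
Option 3 regrets: 0, 215, 0, 145 → max 215
Option 4 regrets: 235, 175, 95, 0 → max 235
Option 5 regrets: 245, 195, 190, 235 → max 245
Smallest max regret = 215 → Option 3.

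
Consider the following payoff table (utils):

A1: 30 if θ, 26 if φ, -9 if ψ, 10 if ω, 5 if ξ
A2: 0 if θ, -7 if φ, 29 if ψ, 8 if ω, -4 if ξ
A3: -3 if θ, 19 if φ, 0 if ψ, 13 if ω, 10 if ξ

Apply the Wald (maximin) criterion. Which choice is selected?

Row minima: A1=-9, A2=-7, A3=-3
Best worst-case = -3 → A3.

A3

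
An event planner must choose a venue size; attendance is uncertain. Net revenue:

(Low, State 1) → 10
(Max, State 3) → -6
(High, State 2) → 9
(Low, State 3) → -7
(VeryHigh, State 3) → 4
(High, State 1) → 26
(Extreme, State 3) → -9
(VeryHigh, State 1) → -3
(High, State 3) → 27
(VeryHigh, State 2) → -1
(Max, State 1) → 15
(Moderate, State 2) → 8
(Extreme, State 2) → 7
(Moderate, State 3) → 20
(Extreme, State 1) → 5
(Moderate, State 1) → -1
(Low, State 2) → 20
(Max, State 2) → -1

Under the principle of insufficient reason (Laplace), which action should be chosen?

Row averages: Low=23/3, Moderate=9, High=62/3, VeryHigh=0, Extreme=1, Max=8/3
Highest average = 62/3 → High.

High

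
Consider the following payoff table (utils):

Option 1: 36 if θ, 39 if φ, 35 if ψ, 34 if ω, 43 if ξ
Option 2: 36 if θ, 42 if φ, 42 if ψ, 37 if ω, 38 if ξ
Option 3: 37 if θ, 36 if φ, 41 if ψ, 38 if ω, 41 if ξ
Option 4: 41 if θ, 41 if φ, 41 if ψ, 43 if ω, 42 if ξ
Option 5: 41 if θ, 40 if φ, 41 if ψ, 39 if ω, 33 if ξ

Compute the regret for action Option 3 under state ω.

Best payoff under ω is 43.
Regret = 43 − 38 = 5.

5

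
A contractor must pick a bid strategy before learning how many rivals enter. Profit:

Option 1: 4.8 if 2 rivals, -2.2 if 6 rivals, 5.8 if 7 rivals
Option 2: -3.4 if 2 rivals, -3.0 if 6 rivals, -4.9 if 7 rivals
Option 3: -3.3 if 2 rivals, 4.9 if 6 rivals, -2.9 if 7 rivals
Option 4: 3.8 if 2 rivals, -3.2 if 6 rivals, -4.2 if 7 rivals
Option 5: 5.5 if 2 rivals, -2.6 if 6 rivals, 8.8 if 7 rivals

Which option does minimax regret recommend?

Option 1

Column bests: 2 rivals=5.5, 6 rivals=4.9, 7 rivals=8.8.
Option 1 regrets: 0.7, 7.1, 3.0 → max 7.1
Option 2 regrets: 8.9, 7.9, 13.7 → max 13.7
Option 3 regrets: 8.8, 0.0, 11.7 → max 11.7
Option 4 regrets: 1.7, 8.1, 13.0 → max 13.0
Option 5 regrets: 0.0, 7.5, 0.0 → max 7.5
Smallest max regret = 7.1 → Option 1.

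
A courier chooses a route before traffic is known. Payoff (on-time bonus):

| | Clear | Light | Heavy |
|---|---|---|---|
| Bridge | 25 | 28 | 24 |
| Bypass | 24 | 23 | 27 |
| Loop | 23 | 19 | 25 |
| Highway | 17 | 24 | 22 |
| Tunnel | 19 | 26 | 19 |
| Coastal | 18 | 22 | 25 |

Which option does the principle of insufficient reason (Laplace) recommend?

Row averages: Bridge=77/3, Bypass=74/3, Loop=67/3, Highway=21, Tunnel=64/3, Coastal=65/3
Highest average = 77/3 → Bridge.

Bridge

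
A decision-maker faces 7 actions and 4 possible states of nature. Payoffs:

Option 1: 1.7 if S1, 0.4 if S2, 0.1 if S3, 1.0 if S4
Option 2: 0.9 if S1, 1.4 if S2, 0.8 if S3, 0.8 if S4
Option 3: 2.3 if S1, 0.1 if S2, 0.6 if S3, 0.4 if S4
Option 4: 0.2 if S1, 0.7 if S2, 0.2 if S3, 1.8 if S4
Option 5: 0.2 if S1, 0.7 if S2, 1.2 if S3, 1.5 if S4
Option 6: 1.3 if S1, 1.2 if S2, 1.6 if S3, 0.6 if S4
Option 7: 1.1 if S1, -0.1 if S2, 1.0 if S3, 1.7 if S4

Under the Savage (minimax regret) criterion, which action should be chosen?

Option 6

Column bests: S1=2.3, S2=1.4, S3=1.6, S4=1.8.
Option 1 regrets: 0.6, 1.0, 1.5, 0.8 → max 1.5
Option 2 regrets: 1.4, 0.0, 0.8, 1.0 → max 1.4
Option 3 regrets: 0.0, 1.3, 1.0, 1.4 → max 1.4
Option 4 regrets: 2.1, 0.7, 1.4, 0.0 → max 2.1
Option 5 regrets: 2.1, 0.7, 0.4, 0.3 → max 2.1
Option 6 regrets: 1.0, 0.2, 0.0, 1.2 → max 1.2
Option 7 regrets: 1.2, 1.5, 0.6, 0.1 → max 1.5
Smallest max regret = 1.2 → Option 6.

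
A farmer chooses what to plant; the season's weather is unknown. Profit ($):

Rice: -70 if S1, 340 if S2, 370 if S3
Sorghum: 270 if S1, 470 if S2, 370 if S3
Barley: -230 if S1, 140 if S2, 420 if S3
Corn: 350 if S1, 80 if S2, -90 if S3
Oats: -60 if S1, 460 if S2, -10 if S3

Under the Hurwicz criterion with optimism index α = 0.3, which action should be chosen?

Sorghum

Rice: 0.3·370 + 0.7·(-70) = 62
Sorghum: 0.3·470 + 0.7·270 = 330
Barley: 0.3·420 + 0.7·(-230) = -35
Corn: 0.3·350 + 0.7·(-90) = 42
Oats: 0.3·460 + 0.7·(-60) = 96
Highest Hurwicz score = 330 → Sorghum.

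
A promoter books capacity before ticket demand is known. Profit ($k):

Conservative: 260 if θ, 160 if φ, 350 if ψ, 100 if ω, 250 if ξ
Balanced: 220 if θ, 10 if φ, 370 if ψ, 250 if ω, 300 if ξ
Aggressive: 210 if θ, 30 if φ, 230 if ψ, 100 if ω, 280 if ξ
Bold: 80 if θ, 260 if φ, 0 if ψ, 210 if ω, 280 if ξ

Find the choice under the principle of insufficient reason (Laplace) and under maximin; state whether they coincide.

laplace → Balanced; maximin → Conservative (disagree)

Row averages: Conservative=224, Balanced=230, Aggressive=170, Bold=166
Highest average = 230 → Balanced.
Row minima: Conservative=100, Balanced=10, Aggressive=30, Bold=0
Best worst-case = 100 → Conservative.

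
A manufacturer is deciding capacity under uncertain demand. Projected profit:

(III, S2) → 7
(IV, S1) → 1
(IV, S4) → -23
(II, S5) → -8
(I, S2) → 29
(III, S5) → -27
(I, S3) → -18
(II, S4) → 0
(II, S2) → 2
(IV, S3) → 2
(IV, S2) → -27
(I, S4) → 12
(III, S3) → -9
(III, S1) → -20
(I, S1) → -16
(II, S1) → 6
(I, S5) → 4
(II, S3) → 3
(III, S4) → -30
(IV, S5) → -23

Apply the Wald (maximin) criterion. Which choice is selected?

II

Row minima: I=-18, II=-8, III=-30, IV=-27
Best worst-case = -8 → II.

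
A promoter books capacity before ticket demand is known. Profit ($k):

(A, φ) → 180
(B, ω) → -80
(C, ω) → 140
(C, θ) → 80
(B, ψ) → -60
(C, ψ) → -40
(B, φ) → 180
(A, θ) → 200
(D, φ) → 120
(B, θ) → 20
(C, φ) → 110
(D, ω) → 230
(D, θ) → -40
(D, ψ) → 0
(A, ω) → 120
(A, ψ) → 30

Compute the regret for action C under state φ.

70

Best payoff under φ is 180.
Regret = 180 − 110 = 70.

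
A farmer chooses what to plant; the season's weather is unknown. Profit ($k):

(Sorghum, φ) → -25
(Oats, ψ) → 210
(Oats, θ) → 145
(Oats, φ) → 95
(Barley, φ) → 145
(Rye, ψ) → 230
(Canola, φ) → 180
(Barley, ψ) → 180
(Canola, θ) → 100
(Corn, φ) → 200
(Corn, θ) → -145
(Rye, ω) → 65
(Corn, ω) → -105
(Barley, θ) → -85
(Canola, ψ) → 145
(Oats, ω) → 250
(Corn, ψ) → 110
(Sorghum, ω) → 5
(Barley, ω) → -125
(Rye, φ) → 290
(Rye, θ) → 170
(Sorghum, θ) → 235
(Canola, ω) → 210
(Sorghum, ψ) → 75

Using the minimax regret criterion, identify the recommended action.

Column bests: θ=235, φ=290, ψ=230, ω=250.
Sorghum regrets: 0, 315, 155, 245 → max 315
Rye regrets: 65, 0, 0, 185 → max 185
Corn regrets: 380, 90, 120, 355 → max 380
Oats regrets: 90, 195, 20, 0 → max 195
Barley regrets: 320, 145, 50, 375 → max 375
Canola regrets: 135, 110, 85, 40 → max 135
Smallest max regret = 135 → Canola.

Canola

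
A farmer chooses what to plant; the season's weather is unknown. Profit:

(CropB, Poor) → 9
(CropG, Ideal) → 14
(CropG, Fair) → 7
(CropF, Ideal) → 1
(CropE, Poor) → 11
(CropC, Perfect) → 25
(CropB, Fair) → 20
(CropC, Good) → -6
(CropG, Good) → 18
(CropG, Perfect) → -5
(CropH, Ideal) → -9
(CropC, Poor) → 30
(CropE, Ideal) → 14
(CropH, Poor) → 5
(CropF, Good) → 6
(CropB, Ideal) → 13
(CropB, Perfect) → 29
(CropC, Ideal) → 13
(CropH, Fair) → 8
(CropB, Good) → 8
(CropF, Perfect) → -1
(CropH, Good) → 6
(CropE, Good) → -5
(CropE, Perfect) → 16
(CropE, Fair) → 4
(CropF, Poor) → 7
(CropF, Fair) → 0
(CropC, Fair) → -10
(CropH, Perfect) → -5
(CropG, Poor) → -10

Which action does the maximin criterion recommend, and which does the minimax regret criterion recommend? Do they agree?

maximin → CropB; minimax regret → CropB (agree)

Row minima: CropE=-5, CropB=8, CropH=-9, CropF=-1, CropC=-10, CropG=-10
Best worst-case = 8 → CropB.
Column bests: Poor=30, Fair=20, Good=18, Ideal=14, Perfect=29.
CropE regrets: 19, 16, 23, 0, 13 → max 23
CropB regrets: 21, 0, 10, 1, 0 → max 21
CropH regrets: 25, 12, 12, 23, 34 → max 34
CropF regrets: 23, 20, 12, 13, 30 → max 30
CropC regrets: 0, 30, 24, 1, 4 → max 30
CropG regrets: 40, 13, 0, 0, 34 → max 40
Smallest max regret = 21 → CropB.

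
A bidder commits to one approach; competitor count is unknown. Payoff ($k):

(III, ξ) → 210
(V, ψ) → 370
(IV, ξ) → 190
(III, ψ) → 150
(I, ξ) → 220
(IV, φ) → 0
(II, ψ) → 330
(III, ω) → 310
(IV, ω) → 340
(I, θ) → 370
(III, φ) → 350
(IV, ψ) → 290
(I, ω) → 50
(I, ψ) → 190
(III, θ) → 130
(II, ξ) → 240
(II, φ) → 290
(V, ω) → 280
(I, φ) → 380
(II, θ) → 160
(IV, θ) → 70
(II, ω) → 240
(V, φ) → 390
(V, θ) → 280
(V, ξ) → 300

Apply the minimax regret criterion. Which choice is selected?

V

Column bests: θ=370, φ=390, ψ=370, ω=340, ξ=300.
I regrets: 0, 10, 180, 290, 80 → max 290
II regrets: 210, 100, 40, 100, 60 → max 210
III regrets: 240, 40, 220, 30, 90 → max 240
IV regrets: 300, 390, 80, 0, 110 → max 390
V regrets: 90, 0, 0, 60, 0 → max 90
Smallest max regret = 90 → V.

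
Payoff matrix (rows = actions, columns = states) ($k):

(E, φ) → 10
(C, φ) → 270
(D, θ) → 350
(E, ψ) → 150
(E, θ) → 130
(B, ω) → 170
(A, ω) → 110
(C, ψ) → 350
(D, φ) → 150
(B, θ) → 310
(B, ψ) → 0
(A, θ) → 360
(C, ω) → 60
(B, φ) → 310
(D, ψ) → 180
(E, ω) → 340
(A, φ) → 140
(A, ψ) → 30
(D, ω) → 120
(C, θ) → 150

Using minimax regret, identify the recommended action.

Column bests: θ=360, φ=310, ψ=350, ω=340.
A regrets: 0, 170, 320, 230 → max 320
B regrets: 50, 0, 350, 170 → max 350
C regrets: 210, 40, 0, 280 → max 280
D regrets: 10, 160, 170, 220 → max 220
E regrets: 230, 300, 200, 0 → max 300
Smallest max regret = 220 → D.

D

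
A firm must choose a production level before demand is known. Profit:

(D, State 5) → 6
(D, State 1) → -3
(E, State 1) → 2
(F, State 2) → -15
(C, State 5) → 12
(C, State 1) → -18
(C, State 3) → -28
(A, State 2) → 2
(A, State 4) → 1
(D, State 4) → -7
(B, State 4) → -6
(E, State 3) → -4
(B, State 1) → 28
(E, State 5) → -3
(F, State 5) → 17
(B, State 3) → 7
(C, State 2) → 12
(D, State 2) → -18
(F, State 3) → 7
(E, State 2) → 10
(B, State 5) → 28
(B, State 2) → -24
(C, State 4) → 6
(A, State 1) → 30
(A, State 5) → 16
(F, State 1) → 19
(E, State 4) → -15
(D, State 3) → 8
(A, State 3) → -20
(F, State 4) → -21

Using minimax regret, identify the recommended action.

F

Column bests: State 1=30, State 2=12, State 3=8, State 4=6, State 5=28.
A regrets: 0, 10, 28, 5, 12 → max 28
B regrets: 2, 36, 1, 12, 0 → max 36
C regrets: 48, 0, 36, 0, 16 → max 48
D regrets: 33, 30, 0, 13, 22 → max 33
E regrets: 28, 2, 12, 21, 31 → max 31
F regrets: 11, 27, 1, 27, 11 → max 27
Smallest max regret = 27 → F.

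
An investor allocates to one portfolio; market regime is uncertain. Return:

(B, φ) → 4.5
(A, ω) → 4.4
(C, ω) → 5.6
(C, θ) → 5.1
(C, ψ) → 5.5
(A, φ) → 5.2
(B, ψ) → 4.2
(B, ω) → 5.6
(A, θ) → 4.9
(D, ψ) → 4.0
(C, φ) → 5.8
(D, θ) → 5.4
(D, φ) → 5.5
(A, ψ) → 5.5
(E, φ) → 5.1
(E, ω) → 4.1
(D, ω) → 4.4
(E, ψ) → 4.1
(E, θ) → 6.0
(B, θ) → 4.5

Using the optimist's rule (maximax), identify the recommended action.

Row maxima: A=5.5, B=5.6, C=5.8, D=5.5, E=6.0
Best best-case = 6.0 → E.

E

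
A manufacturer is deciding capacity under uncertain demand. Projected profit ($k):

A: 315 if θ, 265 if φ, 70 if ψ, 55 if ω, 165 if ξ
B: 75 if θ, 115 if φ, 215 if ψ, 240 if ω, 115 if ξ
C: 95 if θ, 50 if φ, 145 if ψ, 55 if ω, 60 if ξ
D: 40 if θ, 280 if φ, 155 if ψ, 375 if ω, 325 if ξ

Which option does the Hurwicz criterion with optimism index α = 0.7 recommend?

A: 0.7·315 + 0.3·55 = 237
B: 0.7·240 + 0.3·75 = 190.5
C: 0.7·145 + 0.3·50 = 116.5
D: 0.7·375 + 0.3·40 = 274.5
Highest Hurwicz score = 274.5 → D.

D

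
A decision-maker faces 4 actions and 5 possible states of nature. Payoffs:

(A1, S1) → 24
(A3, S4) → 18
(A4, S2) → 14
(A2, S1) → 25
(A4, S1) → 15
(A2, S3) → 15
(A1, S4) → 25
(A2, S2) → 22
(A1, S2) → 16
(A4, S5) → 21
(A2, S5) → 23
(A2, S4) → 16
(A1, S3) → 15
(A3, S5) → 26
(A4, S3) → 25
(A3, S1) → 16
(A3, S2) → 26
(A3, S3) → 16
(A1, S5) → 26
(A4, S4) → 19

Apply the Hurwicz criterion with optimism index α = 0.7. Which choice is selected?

A1: 0.7·26 + 0.3·15 = 22.7
A2: 0.7·25 + 0.3·15 = 22
A3: 0.7·26 + 0.3·16 = 23
A4: 0.7·25 + 0.3·14 = 21.7
Highest Hurwicz score = 23 → A3.

A3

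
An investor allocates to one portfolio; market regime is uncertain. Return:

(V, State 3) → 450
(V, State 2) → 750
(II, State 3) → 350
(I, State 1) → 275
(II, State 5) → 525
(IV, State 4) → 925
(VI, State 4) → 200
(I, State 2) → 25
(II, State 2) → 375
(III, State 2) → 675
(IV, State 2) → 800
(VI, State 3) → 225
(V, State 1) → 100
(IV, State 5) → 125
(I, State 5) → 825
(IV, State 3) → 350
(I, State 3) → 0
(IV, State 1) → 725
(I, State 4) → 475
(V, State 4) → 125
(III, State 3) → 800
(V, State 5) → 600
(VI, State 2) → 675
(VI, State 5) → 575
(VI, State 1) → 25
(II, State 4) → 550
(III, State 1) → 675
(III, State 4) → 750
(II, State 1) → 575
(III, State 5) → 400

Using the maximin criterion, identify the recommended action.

III

Row minima: I=0, II=350, III=400, IV=125, V=100, VI=25
Best worst-case = 400 → III.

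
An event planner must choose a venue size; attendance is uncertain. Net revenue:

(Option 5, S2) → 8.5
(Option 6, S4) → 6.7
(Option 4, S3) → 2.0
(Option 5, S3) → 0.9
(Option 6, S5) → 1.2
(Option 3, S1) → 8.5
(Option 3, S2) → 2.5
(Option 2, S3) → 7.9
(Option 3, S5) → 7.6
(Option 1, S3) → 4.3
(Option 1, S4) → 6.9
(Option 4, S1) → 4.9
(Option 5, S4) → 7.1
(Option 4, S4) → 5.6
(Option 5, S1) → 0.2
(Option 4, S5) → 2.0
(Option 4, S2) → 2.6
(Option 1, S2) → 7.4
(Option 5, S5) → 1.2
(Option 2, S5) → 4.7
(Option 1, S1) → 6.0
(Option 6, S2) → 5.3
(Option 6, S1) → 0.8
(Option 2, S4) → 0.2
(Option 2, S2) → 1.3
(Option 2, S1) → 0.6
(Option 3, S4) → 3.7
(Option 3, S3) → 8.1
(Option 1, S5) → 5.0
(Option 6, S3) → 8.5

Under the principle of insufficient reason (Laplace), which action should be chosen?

Row averages: Option 1=5.92, Option 2=2.94, Option 3=6.08, Option 4=3.42, Option 5=3.58, Option 6=4.5
Highest average = 6.08 → Option 3.

Option 3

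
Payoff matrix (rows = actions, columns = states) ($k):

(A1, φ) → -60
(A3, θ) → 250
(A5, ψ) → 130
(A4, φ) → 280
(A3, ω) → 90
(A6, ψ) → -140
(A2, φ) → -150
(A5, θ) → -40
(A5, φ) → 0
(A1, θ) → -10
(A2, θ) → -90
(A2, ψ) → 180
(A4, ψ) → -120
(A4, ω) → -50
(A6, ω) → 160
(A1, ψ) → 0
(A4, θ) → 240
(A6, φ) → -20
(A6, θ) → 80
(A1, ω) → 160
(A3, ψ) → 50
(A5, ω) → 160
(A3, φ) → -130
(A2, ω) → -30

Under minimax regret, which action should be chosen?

Column bests: θ=250, φ=280, ψ=180, ω=160.
A1 regrets: 260, 340, 180, 0 → max 340
A2 regrets: 340, 430, 0, 190 → max 430
A3 regrets: 0, 410, 130, 70 → max 410
A4 regrets: 10, 0, 300, 210 → max 300
A5 regrets: 290, 280, 50, 0 → max 290
A6 regrets: 170, 300, 320, 0 → max 320
Smallest max regret = 290 → A5.

A5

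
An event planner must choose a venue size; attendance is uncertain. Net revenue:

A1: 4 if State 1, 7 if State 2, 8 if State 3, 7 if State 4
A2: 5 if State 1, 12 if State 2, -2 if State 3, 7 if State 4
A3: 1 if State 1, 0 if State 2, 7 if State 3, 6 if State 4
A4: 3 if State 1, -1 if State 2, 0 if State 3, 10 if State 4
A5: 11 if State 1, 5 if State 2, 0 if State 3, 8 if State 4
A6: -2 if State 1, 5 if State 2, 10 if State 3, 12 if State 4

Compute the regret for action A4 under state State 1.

8

Best payoff under State 1 is 11.
Regret = 11 − 3 = 8.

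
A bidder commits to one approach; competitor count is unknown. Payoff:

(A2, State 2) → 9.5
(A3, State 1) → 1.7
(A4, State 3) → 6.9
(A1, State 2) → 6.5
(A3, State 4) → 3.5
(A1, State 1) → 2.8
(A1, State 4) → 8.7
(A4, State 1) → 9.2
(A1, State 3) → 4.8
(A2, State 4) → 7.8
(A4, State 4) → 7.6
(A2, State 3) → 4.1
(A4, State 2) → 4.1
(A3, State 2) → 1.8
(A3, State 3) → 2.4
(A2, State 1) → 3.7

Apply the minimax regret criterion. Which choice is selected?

Column bests: State 1=9.2, State 2=9.5, State 3=6.9, State 4=8.7.
A1 regrets: 6.4, 3.0, 2.1, 0.0 → max 6.4
A2 regrets: 5.5, 0.0, 2.8, 0.9 → max 5.5
A3 regrets: 7.5, 7.7, 4.5, 5.2 → max 7.7
A4 regrets: 0.0, 5.4, 0.0, 1.1 → max 5.4
Smallest max regret = 5.4 → A4.

A4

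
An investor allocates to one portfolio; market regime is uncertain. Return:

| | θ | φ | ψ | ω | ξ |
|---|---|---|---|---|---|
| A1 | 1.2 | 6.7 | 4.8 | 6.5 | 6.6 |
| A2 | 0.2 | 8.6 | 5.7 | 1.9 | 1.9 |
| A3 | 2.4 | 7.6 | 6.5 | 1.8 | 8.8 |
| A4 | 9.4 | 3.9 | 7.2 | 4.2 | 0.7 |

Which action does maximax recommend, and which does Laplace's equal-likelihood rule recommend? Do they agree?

maximax → A4; laplace → A3 (disagree)

Row maxima: A1=6.7, A2=8.6, A3=8.8, A4=9.4
Best best-case = 9.4 → A4.
Row averages: A1=5.16, A2=3.66, A3=5.42, A4=5.08
Highest average = 5.42 → A3.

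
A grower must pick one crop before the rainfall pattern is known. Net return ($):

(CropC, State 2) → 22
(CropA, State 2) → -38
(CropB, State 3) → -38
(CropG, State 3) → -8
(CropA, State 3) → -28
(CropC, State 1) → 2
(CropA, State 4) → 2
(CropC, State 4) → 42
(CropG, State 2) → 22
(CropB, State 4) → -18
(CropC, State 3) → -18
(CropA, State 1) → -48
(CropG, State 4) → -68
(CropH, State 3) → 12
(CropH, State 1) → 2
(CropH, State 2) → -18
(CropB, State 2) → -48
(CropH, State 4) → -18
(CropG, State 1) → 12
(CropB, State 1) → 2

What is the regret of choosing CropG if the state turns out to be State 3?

20

Best payoff under State 3 is 12.
Regret = 12 − (-8) = 20.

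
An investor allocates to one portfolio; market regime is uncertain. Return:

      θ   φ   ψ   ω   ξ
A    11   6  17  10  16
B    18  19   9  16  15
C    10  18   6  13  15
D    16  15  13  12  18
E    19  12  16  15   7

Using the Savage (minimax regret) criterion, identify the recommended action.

D

Column bests: θ=19, φ=19, ψ=17, ω=16, ξ=18.
A regrets: 8, 13, 0, 6, 2 → max 13
B regrets: 1, 0, 8, 0, 3 → max 8
C regrets: 9, 1, 11, 3, 3 → max 11
D regrets: 3, 4, 4, 4, 0 → max 4
E regrets: 0, 7, 1, 1, 11 → max 11
Smallest max regret = 4 → D.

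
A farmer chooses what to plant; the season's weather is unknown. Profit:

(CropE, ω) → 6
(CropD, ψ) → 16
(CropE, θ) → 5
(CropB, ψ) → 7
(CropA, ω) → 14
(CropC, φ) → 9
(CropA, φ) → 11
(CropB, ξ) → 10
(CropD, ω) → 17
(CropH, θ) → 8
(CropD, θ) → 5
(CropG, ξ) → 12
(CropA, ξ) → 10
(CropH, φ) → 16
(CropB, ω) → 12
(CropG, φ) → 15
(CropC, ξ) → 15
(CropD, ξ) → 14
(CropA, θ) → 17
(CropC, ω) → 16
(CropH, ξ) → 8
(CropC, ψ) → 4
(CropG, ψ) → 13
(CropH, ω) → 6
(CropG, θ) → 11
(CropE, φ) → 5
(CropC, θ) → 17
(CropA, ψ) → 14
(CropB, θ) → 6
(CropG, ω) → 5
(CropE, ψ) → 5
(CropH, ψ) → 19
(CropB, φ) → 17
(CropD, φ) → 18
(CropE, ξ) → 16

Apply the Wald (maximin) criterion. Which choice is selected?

CropA

Row minima: CropD=5, CropE=5, CropA=10, CropH=6, CropC=4, CropG=5, CropB=6
Best worst-case = 10 → CropA.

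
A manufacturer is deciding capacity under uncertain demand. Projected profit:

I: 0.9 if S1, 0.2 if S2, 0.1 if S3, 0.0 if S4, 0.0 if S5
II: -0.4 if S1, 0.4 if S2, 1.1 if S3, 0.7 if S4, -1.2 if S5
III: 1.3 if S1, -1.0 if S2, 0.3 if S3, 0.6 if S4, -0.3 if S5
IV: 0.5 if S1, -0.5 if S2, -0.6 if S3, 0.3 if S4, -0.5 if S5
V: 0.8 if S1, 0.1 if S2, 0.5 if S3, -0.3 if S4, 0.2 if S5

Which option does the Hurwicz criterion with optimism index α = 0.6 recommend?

I: 0.6·0.9 + 0.4·0.0 = 0.54
II: 0.6·1.1 + 0.4·(-1.2) = 0.18
III: 0.6·1.3 + 0.4·(-1.0) = 0.38
IV: 0.6·0.5 + 0.4·(-0.6) = 0.06
V: 0.6·0.8 + 0.4·(-0.3) = 0.36
Highest Hurwicz score = 0.54 → I.

I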